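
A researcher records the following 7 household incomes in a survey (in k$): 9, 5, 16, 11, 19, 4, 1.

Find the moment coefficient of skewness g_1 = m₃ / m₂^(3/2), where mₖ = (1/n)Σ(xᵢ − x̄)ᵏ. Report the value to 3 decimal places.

0.275

x̄ = (9 + 5 + 16 + 11 + 19 + 4 + 1) / 7 = 9.2857
deviations (xᵢ − x̄): -0.2857, -4.2857, 6.7143, 1.7143, 9.7143, -5.2857, -8.2857
Σ(xᵢ − x̄)² = 257.4286 ⇒ m₂ = 257.4286/7 = 36.77551
Σ(xᵢ − x̄)³ = 429.1837 ⇒ m₃ = 429.1837/7 = 61.31195
m₂^(3/2) = 36.77551^(1.5) = 223.01705
g_1 = m₃ / m₂^(3/2) = 61.31195 / 223.01705 ≈ 0.275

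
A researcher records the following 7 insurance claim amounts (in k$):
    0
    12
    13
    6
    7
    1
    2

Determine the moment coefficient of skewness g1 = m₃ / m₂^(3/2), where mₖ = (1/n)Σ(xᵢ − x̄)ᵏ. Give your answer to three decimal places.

0.286

x̄ = (0 + 12 + 13 + 6 + 7 + 1 + 2) / 7 = 5.8571
deviations (xᵢ − x̄): -5.8571, 6.1429, 7.1429, 0.1429, 1.1429, -4.8571, -3.8571
Σ(xᵢ − x̄)² = 162.8571 ⇒ m₂ = 162.8571/7 = 23.26531
Σ(xᵢ − x̄)³ = 224.8163 ⇒ m₃ = 224.8163/7 = 32.11662
m₂^(3/2) = 23.26531^(1.5) = 112.21816
g1 = m₃ / m₂^(3/2) = 32.11662 / 112.21816 ≈ 0.286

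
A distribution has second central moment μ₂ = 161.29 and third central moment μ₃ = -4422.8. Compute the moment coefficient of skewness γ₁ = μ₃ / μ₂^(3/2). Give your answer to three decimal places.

σ = √μ₂ = √161.29 = 12.70000
σ³ = μ₂^(3/2) = 2048.38300
γ₁ = μ₃/σ³ = -4422.8 / 2048.38300 ≈ -2.159

-2.159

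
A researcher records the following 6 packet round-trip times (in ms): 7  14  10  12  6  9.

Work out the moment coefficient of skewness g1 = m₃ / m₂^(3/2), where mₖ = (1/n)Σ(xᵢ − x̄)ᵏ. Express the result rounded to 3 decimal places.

x̄ = (7 + 14 + 10 + 12 + 6 + 9) / 6 = 9.6667
deviations (xᵢ − x̄): -2.6667, 4.3333, 0.3333, 2.3333, -3.6667, -0.6667
Σ(xᵢ − x̄)² = 45.3333 ⇒ m₂ = 45.3333/6 = 7.55556
Σ(xᵢ − x̄)³ = 25.5556 ⇒ m₃ = 25.5556/6 = 4.25926
m₂^(3/2) = 7.55556^(1.5) = 20.76824
g1 = m₃ / m₂^(3/2) = 4.25926 / 20.76824 ≈ 0.205

0.205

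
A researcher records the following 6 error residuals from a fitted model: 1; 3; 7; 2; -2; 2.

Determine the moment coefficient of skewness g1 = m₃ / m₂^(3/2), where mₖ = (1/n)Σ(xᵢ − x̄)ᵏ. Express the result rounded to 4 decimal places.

0.3456

x̄ = (1 + 3 + 7 + 2 - 2 + 2) / 6 = 2.1667
deviations (xᵢ − x̄): -1.1667, 0.8333, 4.8333, -0.1667, -4.1667, -0.1667
Σ(xᵢ − x̄)² = 42.8333 ⇒ m₂ = 42.8333/6 = 7.13889
Σ(xᵢ − x̄)³ = 39.5556 ⇒ m₃ = 39.5556/6 = 6.59259
m₂^(3/2) = 7.13889^(1.5) = 19.07418
g1 = m₃ / m₂^(3/2) = 6.59259 / 19.07418 ≈ 0.3456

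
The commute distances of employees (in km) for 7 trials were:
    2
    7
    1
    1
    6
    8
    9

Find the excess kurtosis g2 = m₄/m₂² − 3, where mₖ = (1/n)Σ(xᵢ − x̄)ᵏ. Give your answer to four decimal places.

-1.7114

x̄ = 4.8571
Σ(xᵢ − x̄)² = 70.8571 ⇒ m₂ = 10.12245
Σ(xᵢ − x̄)⁴ = 924.2566 ⇒ m₄ = 132.03665
m₂² = 102.46397
g2 = m₄/m₂² − 3 = 1.28862 − 3 ≈ -1.7114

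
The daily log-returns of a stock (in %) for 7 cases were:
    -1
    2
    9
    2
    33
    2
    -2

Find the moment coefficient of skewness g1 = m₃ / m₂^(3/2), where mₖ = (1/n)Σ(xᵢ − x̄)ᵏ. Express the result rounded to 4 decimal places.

x̄ = (-1 + 2 + 9 + 2 + 33 + 2 - 2) / 7 = 6.4286
deviations (xᵢ − x̄): -7.4286, -4.4286, 2.5714, -4.4286, 26.5714, -4.4286, -8.4286
Σ(xᵢ − x̄)² = 897.7143 ⇒ m₂ = 897.7143/7 = 128.24490
Σ(xᵢ − x̄)³ = 17508.2449 ⇒ m₃ = 17508.2449/7 = 2501.17784
m₂^(3/2) = 128.24490^(1.5) = 1452.31273
g1 = m₃ / m₂^(3/2) = 2501.17784 / 1452.31273 ≈ 1.7222

1.7222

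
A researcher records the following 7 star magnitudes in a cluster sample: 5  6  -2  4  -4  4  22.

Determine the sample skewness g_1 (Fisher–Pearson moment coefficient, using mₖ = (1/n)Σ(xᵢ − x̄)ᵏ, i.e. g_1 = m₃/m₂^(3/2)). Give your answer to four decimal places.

x̄ = (5 + 6 - 2 + 4 - 4 + 4 + 22) / 7 = 5.0000
deviations (xᵢ − x̄): 0.0000, 1.0000, -7.0000, -1.0000, -9.0000, -1.0000, 17.0000
Σ(xᵢ − x̄)² = 422.0000 ⇒ m₂ = 422.0000/7 = 60.28571
Σ(xᵢ − x̄)³ = 3840.0000 ⇒ m₃ = 3840.0000/7 = 548.57143
m₂^(3/2) = 60.28571^(1.5) = 468.08165
g_1 = m₃ / m₂^(3/2) = 548.57143 / 468.08165 ≈ 1.1720

1.1720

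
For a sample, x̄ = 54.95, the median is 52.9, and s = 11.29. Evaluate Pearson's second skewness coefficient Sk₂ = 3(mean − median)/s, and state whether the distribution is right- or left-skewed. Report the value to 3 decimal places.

Sk₂ = 3(54.95 − 52.9) / 11.29 = 3 × 2.0500 / 11.29
    = 6.1500 / 11.29 ≈ 0.545
Sk₂ > 0 ⇒ mean > median ⇒ right-skewed (positive skew).

0.545, right-skewed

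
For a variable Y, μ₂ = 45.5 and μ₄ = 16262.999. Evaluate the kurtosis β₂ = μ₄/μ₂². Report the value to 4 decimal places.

7.8556

μ₂² = 45.5² = 2070.25000
μ₄/μ₂² = 16262.999 / 2070.25000 = 7.85557
β₂ ≈ 7.8556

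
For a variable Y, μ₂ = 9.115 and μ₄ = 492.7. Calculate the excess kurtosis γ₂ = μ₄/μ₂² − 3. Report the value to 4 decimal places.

μ₂² = 9.115² = 83.08323
μ₄/μ₂² = 492.7 / 83.08323 = 5.93020
γ₂ = 5.93020 − 3 ≈ 2.9302

2.9302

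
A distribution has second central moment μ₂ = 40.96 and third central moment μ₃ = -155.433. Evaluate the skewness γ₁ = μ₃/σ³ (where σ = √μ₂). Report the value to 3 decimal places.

σ = √μ₂ = √40.96 = 6.40000
σ³ = μ₂^(3/2) = 262.14400
γ₁ = μ₃/σ³ = -155.433 / 262.14400 ≈ -0.593

-0.593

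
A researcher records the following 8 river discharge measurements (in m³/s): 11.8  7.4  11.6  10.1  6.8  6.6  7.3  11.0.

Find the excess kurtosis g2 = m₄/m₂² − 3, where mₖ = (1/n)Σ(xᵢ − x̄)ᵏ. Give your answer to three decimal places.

x̄ = 9.0750
Σ(xᵢ − x̄)² = 35.8150 ⇒ m₂ = 4.47688
Σ(xᵢ − x̄)⁴ = 192.7323 ⇒ m₄ = 24.09154
m₂² = 20.04241
g2 = m₄/m₂² − 3 = 1.20203 − 3 ≈ -1.798

-1.798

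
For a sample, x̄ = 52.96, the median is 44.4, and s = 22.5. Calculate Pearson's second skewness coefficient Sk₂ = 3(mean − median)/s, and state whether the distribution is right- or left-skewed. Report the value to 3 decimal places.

1.141, right-skewed

Sk₂ = 3(52.96 − 44.4) / 22.5 = 3 × 8.5600 / 22.5
    = 25.6800 / 22.5 ≈ 1.141
Sk₂ > 0 ⇒ mean > median ⇒ right-skewed (positive skew).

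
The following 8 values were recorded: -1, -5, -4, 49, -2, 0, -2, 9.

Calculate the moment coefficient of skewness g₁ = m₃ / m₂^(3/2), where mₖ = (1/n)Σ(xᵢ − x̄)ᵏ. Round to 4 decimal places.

2.0405

x̄ = (-1 - 5 - 4 + 49 - 2 + 0 - 2 + 9) / 8 = 5.5000
deviations (xᵢ − x̄): -6.5000, -10.5000, -9.5000, 43.5000, -7.5000, -5.5000, -7.5000, 3.5000
Σ(xᵢ − x̄)² = 2290.0000 ⇒ m₂ = 2290.0000/8 = 286.25000
Σ(xᵢ − x̄)³ = 79056.0000 ⇒ m₃ = 79056.0000/8 = 9882.00000
m₂^(3/2) = 286.25000^(1.5) = 4843.04209
g₁ = m₃ / m₂^(3/2) = 9882.00000 / 4843.04209 ≈ 2.0405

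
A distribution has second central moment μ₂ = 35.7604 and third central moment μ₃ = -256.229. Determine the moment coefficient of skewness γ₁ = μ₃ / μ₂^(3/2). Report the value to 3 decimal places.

σ = √μ₂ = √35.7604 = 5.98000
σ³ = μ₂^(3/2) = 213.84719
γ₁ = μ₃/σ³ = -256.229 / 213.84719 ≈ -1.198

-1.198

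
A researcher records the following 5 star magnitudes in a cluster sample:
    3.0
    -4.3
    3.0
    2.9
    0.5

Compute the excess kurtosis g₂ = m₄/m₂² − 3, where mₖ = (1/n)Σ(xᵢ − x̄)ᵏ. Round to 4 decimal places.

-0.3546

x̄ = 1.0200
Σ(xᵢ − x̄)² = 39.9480 ⇒ m₂ = 7.98960
Σ(xᵢ − x̄)⁴ = 844.3300 ⇒ m₄ = 168.86600
m₂² = 63.83371
g₂ = m₄/m₂² − 3 = 2.64540 − 3 ≈ -0.3546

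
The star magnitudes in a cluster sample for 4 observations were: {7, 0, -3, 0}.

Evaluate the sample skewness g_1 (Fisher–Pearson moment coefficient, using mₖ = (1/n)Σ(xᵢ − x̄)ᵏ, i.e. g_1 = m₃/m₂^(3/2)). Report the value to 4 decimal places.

0.7560

x̄ = (7 + 0 - 3 + 0) / 4 = 1.0000
deviations (xᵢ − x̄): 6.0000, -1.0000, -4.0000, -1.0000
Σ(xᵢ − x̄)² = 54.0000 ⇒ m₂ = 54.0000/4 = 13.50000
Σ(xᵢ − x̄)³ = 150.0000 ⇒ m₃ = 150.0000/4 = 37.50000
m₂^(3/2) = 13.50000^(1.5) = 49.60217
g_1 = m₃ / m₂^(3/2) = 37.50000 / 49.60217 ≈ 0.7560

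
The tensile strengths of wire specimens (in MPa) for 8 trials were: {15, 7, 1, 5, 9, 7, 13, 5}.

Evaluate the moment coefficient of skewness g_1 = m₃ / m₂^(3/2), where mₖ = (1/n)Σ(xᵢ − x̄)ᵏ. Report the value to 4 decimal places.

x̄ = (15 + 7 + 1 + 5 + 9 + 7 + 13 + 5) / 8 = 7.7500
deviations (xᵢ − x̄): 7.2500, -0.7500, -6.7500, -2.7500, 1.2500, -0.7500, 5.2500, -2.7500
Σ(xᵢ − x̄)² = 143.5000 ⇒ m₂ = 143.5000/8 = 17.93750
Σ(xᵢ − x̄)³ = 177.7500 ⇒ m₃ = 177.7500/8 = 22.21875
m₂^(3/2) = 17.93750^(1.5) = 75.97013
g_1 = m₃ / m₂^(3/2) = 22.21875 / 75.97013 ≈ 0.2925

0.2925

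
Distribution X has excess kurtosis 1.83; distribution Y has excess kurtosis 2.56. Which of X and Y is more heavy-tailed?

Higher excess kurtosis ⇒ heavier tails relative to the normal distribution.
1.83 vs 2.56: the larger is 2.56, so Y has heavier tails.

Y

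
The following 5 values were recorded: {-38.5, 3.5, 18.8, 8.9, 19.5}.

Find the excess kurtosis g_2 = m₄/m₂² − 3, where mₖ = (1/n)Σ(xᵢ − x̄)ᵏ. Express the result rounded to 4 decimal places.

-0.1400

x̄ = 2.4400
Σ(xᵢ − x̄)² = 2277.6320 ⇒ m₂ = 455.52640
Σ(xᵢ − x̄)⁴ = 2967341.7086 ⇒ m₄ = 593468.34172
m₂² = 207504.30110
g_2 = m₄/m₂² − 3 = 2.86003 − 3 ≈ -0.1400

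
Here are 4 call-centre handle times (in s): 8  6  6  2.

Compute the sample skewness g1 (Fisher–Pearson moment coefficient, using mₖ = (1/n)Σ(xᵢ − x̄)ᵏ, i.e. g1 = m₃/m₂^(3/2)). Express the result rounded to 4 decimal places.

-0.6520

x̄ = (8 + 6 + 6 + 2) / 4 = 5.5000
deviations (xᵢ − x̄): 2.5000, 0.5000, 0.5000, -3.5000
Σ(xᵢ − x̄)² = 19.0000 ⇒ m₂ = 19.0000/4 = 4.75000
Σ(xᵢ − x̄)³ = -27.0000 ⇒ m₃ = -27.0000/4 = -6.75000
m₂^(3/2) = 4.75000^(1.5) = 10.35238
g1 = m₃ / m₂^(3/2) = -6.75000 / 10.35238 ≈ -0.6520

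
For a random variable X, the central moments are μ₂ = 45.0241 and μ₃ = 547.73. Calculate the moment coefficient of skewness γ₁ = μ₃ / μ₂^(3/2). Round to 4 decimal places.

1.8130

σ = √μ₂ = √45.0241 = 6.71000
σ³ = μ₂^(3/2) = 302.11171
γ₁ = μ₃/σ³ = 547.73 / 302.11171 ≈ 1.8130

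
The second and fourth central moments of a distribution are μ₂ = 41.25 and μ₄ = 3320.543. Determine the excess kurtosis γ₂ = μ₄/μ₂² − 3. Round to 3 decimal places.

-1.049

μ₂² = 41.25² = 1701.56250
μ₄/μ₂² = 3320.543 / 1701.56250 = 1.95147
γ₂ = 1.95147 − 3 ≈ -1.049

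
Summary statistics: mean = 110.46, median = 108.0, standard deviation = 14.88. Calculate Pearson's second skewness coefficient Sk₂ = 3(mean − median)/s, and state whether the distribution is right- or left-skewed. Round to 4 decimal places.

Sk₂ = 3(110.46 − 108.0) / 14.88 = 3 × 2.4600 / 14.88
    = 7.3800 / 14.88 ≈ 0.4960
Sk₂ > 0 ⇒ mean > median ⇒ right-skewed (positive skew).

0.4960, right-skewed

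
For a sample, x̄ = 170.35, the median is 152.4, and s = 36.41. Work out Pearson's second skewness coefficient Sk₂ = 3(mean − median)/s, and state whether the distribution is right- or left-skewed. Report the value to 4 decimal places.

1.4790, right-skewed

Sk₂ = 3(170.35 − 152.4) / 36.41 = 3 × 17.9500 / 36.41
    = 53.8500 / 36.41 ≈ 1.4790
Sk₂ > 0 ⇒ mean > median ⇒ right-skewed (positive skew).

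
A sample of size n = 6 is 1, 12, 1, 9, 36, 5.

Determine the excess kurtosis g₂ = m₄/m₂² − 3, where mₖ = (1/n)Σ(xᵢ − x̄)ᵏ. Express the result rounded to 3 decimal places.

x̄ = 10.6667
Σ(xᵢ − x̄)² = 865.3333 ⇒ m₂ = 144.22222
Σ(xᵢ − x̄)⁴ = 430384.4444 ⇒ m₄ = 71730.74074
m₂² = 20800.04938
g₂ = m₄/m₂² − 3 = 3.44859 − 3 ≈ 0.449

0.449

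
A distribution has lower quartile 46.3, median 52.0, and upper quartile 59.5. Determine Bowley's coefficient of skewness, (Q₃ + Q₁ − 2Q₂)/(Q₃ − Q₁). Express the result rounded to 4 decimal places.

0.1364

numerator: Q₃ + Q₁ − 2Q₂ = 59.5 + 46.3 − 2×52.0 = 1.8000
denominator: Q₃ − Q₁ = 59.5 − 46.3 = 13.2000
Bowley skewness = 1.8000 / 13.2000 ≈ 0.1364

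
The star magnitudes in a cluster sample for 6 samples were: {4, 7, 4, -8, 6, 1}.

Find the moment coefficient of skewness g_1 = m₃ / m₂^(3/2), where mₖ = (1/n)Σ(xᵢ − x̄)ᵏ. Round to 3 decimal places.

x̄ = (4 + 7 + 4 - 8 + 6 + 1) / 6 = 2.3333
deviations (xᵢ − x̄): 1.6667, 4.6667, 1.6667, -10.3333, 3.6667, -1.3333
Σ(xᵢ − x̄)² = 149.3333 ⇒ m₂ = 149.3333/6 = 24.88889
Σ(xᵢ − x̄)³ = -945.5556 ⇒ m₃ = -945.5556/6 = -157.59259
m₂^(3/2) = 24.88889^(1.5) = 124.16759
g_1 = m₃ / m₂^(3/2) = -157.59259 / 124.16759 ≈ -1.269

-1.269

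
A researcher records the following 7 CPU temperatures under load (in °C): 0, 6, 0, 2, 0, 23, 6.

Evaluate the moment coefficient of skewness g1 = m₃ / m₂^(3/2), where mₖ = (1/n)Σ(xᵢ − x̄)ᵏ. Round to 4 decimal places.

1.6226

x̄ = (0 + 6 + 0 + 2 + 0 + 23 + 6) / 7 = 5.2857
deviations (xᵢ − x̄): -5.2857, 0.7143, -5.2857, -3.2857, -5.2857, 17.7143, 0.7143
Σ(xᵢ − x̄)² = 409.4286 ⇒ m₂ = 409.4286/7 = 58.48980
Σ(xᵢ − x̄)³ = 5080.8980 ⇒ m₃ = 5080.8980/7 = 725.84257
m₂^(3/2) = 58.48980^(1.5) = 447.32190
g1 = m₃ / m₂^(3/2) = 725.84257 / 447.32190 ≈ 1.6226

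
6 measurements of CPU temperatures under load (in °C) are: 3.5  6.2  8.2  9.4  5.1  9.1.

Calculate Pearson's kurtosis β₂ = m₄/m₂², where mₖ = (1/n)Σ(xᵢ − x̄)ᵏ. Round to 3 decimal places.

1.606

x̄ = 6.9167
Σ(xᵢ − x̄)² = 28.0683 ⇒ m₂ = 4.67806
Σ(xᵢ − x̄)⁴ = 210.8962 ⇒ m₄ = 35.14937
m₂² = 21.88420
β₂ = m₄/m₂² = 35.14937 / 21.88420 ≈ 1.606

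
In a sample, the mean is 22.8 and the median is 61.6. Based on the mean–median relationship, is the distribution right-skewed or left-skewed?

mean − median = 22.8 − 61.6 = -38.8
mean < median ⇒ the longer tail is on the left ⇒ left-skewed (negatively skewed).

left-skewed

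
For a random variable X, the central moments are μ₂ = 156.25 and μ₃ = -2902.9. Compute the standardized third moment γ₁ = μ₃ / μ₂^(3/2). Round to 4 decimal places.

-1.4863

σ = √μ₂ = √156.25 = 12.50000
σ³ = μ₂^(3/2) = 1953.12500
γ₁ = μ₃/σ³ = -2902.9 / 1953.12500 ≈ -1.4863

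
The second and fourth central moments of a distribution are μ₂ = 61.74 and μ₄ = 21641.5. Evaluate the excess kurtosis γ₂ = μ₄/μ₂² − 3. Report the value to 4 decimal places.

μ₂² = 61.74² = 3811.82760
μ₄/μ₂² = 21641.5 / 3811.82760 = 5.67746
γ₂ = 5.67746 − 3 ≈ 2.6775

2.6775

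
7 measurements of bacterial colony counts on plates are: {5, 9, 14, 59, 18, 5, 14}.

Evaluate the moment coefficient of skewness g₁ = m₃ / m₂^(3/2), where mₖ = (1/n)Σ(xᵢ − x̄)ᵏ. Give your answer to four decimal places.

x̄ = (5 + 9 + 14 + 59 + 18 + 5 + 14) / 7 = 17.7143
deviations (xᵢ − x̄): -12.7143, -8.7143, -3.7143, 41.2857, 0.2857, -12.7143, -3.7143
Σ(xᵢ − x̄)² = 2131.4286 ⇒ m₂ = 2131.4286/7 = 304.48980
Σ(xᵢ − x̄)³ = 65497.1020 ⇒ m₃ = 65497.1020/7 = 9356.72886
m₂^(3/2) = 304.48980^(1.5) = 5313.23610
g₁ = m₃ / m₂^(3/2) = 9356.72886 / 5313.23610 ≈ 1.7610

1.7610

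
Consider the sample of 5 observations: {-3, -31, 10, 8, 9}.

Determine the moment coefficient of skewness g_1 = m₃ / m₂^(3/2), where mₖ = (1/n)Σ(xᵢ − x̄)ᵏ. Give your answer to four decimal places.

-1.2026

x̄ = (-3 - 31 + 10 + 8 + 9) / 5 = -1.4000
deviations (xᵢ − x̄): -1.6000, -29.6000, 11.4000, 9.4000, 10.4000
Σ(xᵢ − x̄)² = 1205.2000 ⇒ m₂ = 1205.2000/5 = 241.04000
Σ(xᵢ − x̄)³ = -22501.4400 ⇒ m₃ = -22501.4400/5 = -4500.28800
m₂^(3/2) = 241.04000^(1.5) = 3742.25759
g_1 = m₃ / m₂^(3/2) = -4500.28800 / 3742.25759 ≈ -1.2026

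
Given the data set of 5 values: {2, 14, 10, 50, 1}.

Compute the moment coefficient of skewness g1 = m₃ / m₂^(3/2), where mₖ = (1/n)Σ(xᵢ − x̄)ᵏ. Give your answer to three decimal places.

1.236

x̄ = (2 + 14 + 10 + 50 + 1) / 5 = 15.4000
deviations (xᵢ − x̄): -13.4000, -1.4000, -5.4000, 34.6000, -14.4000
Σ(xᵢ − x̄)² = 1615.2000 ⇒ m₂ = 1615.2000/5 = 323.04000
Σ(xᵢ − x̄)³ = 35869.4400 ⇒ m₃ = 35869.4400/5 = 7173.88800
m₂^(3/2) = 323.04000^(1.5) = 5806.09921
g1 = m₃ / m₂^(3/2) = 7173.88800 / 5806.09921 ≈ 1.236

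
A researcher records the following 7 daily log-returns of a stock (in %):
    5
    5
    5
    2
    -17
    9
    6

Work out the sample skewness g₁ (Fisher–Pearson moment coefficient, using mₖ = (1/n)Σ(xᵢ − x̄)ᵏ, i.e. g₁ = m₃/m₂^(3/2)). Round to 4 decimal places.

-1.8024

x̄ = (5 + 5 + 5 + 2 - 17 + 9 + 6) / 7 = 2.1429
deviations (xᵢ − x̄): 2.8571, 2.8571, 2.8571, -0.1429, -19.1429, 6.8571, 3.8571
Σ(xᵢ − x̄)² = 452.8571 ⇒ m₂ = 452.8571/7 = 64.69388
Σ(xᵢ − x̄)³ = -6565.1020 ⇒ m₃ = -6565.1020/7 = -937.87172
m₂^(3/2) = 64.69388^(1.5) = 520.34906
g₁ = m₃ / m₂^(3/2) = -937.87172 / 520.34906 ≈ -1.8024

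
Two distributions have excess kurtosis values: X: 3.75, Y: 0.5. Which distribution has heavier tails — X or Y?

X

Higher excess kurtosis ⇒ heavier tails relative to the normal distribution.
3.75 vs 0.5: the larger is 3.75, so X has heavier tails.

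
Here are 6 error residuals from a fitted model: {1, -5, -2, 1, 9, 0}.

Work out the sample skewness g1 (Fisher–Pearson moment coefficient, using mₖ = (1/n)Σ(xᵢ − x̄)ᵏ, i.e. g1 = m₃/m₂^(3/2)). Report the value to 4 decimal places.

x̄ = (1 - 5 - 2 + 1 + 9 + 0) / 6 = 0.6667
deviations (xᵢ − x̄): 0.3333, -5.6667, -2.6667, 0.3333, 8.3333, -0.6667
Σ(xᵢ − x̄)² = 109.3333 ⇒ m₂ = 109.3333/6 = 18.22222
Σ(xᵢ − x̄)³ = 377.5556 ⇒ m₃ = 377.5556/6 = 62.92593
m₂^(3/2) = 18.22222^(1.5) = 77.78610
g1 = m₃ / m₂^(3/2) = 62.92593 / 77.78610 ≈ 0.8090

0.8090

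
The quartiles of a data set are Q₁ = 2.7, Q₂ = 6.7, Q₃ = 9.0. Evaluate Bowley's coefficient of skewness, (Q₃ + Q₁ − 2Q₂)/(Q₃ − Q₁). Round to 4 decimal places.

numerator: Q₃ + Q₁ − 2Q₂ = 9.0 + 2.7 − 2×6.7 = -1.7000
denominator: Q₃ − Q₁ = 9.0 − 2.7 = 6.3000
Bowley skewness = -1.7000 / 6.3000 ≈ -0.2698

-0.2698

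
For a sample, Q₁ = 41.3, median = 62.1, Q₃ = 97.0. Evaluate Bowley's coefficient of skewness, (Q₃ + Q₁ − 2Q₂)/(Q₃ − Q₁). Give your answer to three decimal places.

0.253

numerator: Q₃ + Q₁ − 2Q₂ = 97.0 + 41.3 − 2×62.1 = 14.1000
denominator: Q₃ − Q₁ = 97.0 − 41.3 = 55.7000
Bowley skewness = 14.1000 / 55.7000 ≈ 0.253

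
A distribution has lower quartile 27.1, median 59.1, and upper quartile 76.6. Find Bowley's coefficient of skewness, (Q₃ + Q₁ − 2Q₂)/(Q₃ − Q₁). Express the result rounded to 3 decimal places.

-0.293

numerator: Q₃ + Q₁ − 2Q₂ = 76.6 + 27.1 − 2×59.1 = -14.5000
denominator: Q₃ − Q₁ = 76.6 − 27.1 = 49.5000
Bowley skewness = -14.5000 / 49.5000 ≈ -0.293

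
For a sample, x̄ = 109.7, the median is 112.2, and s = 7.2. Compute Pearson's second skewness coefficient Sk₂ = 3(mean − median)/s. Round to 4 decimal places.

-1.0417

Sk₂ = 3(109.7 − 112.2) / 7.2 = 3 × -2.5000 / 7.2
    = -7.5000 / 7.2 ≈ -1.0417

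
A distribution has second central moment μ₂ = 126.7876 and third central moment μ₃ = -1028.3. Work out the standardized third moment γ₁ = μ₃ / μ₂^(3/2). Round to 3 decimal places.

σ = √μ₂ = √126.7876 = 11.26000
σ³ = μ₂^(3/2) = 1427.62838
γ₁ = μ₃/σ³ = -1028.3 / 1427.62838 ≈ -0.720

-0.720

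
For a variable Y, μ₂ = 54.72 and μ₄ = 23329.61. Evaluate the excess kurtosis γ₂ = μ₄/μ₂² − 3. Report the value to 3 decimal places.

μ₂² = 54.72² = 2994.27840
μ₄/μ₂² = 23329.61 / 2994.27840 = 7.79140
γ₂ = 7.79140 − 3 ≈ 4.791

4.791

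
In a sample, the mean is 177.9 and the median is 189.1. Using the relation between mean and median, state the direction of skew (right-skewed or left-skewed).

mean − median = 177.9 − 189.1 = -11.2
mean < median ⇒ the longer tail is on the left ⇒ left-skewed (negatively skewed).

left-skewed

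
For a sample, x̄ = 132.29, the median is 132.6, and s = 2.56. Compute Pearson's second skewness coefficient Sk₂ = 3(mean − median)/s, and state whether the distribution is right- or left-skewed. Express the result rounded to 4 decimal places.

Sk₂ = 3(132.29 − 132.6) / 2.56 = 3 × -0.3100 / 2.56
    = -0.9300 / 2.56 ≈ -0.3633
Sk₂ < 0 ⇒ mean < median ⇒ left-skewed (negative skew).

-0.3633, left-skewed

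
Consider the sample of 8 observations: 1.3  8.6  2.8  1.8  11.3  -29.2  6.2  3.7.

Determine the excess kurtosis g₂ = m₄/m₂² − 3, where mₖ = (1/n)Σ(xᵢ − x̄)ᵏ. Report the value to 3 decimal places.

2.339

x̄ = 0.8125
Σ(xᵢ − x̄)² = 1113.9087 ⇒ m₂ = 139.23859
Σ(xᵢ − x̄)⁴ = 828054.5508 ⇒ m₄ = 103506.81886
m₂² = 19387.38599
g₂ = m₄/m₂² − 3 = 5.33887 − 3 ≈ 2.339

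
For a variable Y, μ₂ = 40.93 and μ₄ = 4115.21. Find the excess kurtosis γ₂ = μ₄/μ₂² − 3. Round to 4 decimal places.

-0.5435

μ₂² = 40.93² = 1675.26490
μ₄/μ₂² = 4115.21 / 1675.26490 = 2.45645
γ₂ = 2.45645 − 3 ≈ -0.5435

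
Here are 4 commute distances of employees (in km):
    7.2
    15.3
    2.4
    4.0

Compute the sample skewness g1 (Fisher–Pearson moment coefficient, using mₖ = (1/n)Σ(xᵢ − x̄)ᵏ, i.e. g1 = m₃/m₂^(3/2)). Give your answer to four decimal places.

x̄ = (7.2 + 15.3 + 2.4 + 4.0) / 4 = 7.2250
deviations (xᵢ − x̄): -0.0250, 8.0750, -4.8250, -3.2250
Σ(xᵢ − x̄)² = 98.8875 ⇒ m₂ = 98.8875/4 = 24.72188
Σ(xᵢ − x̄)³ = 380.6644 ⇒ m₃ = 380.6644/4 = 95.16609
m₂^(3/2) = 24.72188^(1.5) = 122.91987
g1 = m₃ / m₂^(3/2) = 95.16609 / 122.91987 ≈ 0.7742

0.7742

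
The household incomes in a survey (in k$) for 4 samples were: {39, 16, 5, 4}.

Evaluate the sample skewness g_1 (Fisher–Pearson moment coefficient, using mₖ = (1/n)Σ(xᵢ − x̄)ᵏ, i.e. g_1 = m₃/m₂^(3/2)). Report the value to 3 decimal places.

0.814

x̄ = (39 + 16 + 5 + 4) / 4 = 16.0000
deviations (xᵢ − x̄): 23.0000, 0.0000, -11.0000, -12.0000
Σ(xᵢ − x̄)² = 794.0000 ⇒ m₂ = 794.0000/4 = 198.50000
Σ(xᵢ − x̄)³ = 9108.0000 ⇒ m₃ = 9108.0000/4 = 2277.00000
m₂^(3/2) = 198.50000^(1.5) = 2796.66706
g_1 = m₃ / m₂^(3/2) = 2277.00000 / 2796.66706 ≈ 0.814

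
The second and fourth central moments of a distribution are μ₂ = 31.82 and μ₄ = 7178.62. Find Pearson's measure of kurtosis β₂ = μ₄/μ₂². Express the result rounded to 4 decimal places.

7.0899

μ₂² = 31.82² = 1012.51240
μ₄/μ₂² = 7178.62 / 1012.51240 = 7.08991
β₂ ≈ 7.0899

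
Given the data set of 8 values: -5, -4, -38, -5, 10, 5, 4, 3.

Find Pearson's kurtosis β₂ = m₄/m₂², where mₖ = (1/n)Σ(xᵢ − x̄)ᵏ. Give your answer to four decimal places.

4.7550

x̄ = -3.7500
Σ(xᵢ − x̄)² = 1547.5000 ⇒ m₂ = 193.43750
Σ(xᵢ − x̄)⁴ = 1423370.4063 ⇒ m₄ = 177921.30078
m₂² = 37418.06641
β₂ = m₄/m₂² = 177921.30078 / 37418.06641 ≈ 4.7550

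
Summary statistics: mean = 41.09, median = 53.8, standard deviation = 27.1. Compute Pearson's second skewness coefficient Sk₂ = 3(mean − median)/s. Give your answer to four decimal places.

-1.4070

Sk₂ = 3(41.09 − 53.8) / 27.1 = 3 × -12.7100 / 27.1
    = -38.1300 / 27.1 ≈ -1.4070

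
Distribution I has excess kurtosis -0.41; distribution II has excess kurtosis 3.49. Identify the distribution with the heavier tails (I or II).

Higher excess kurtosis ⇒ heavier tails relative to the normal distribution.
-0.41 vs 3.49: the larger is 3.49, so II has heavier tails. (II is leptokurtic — heavier-than-normal tails; the other is platykurtic.)

II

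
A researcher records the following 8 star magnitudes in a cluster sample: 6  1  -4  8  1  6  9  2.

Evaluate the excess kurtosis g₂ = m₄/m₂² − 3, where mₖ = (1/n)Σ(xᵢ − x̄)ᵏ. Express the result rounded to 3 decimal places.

x̄ = 3.6250
Σ(xᵢ − x̄)² = 133.8750 ⇒ m₂ = 16.73438
Σ(xᵢ − x̄)⁴ = 4746.9316 ⇒ m₄ = 593.36646
m₂² = 280.03931
g₂ = m₄/m₂² − 3 = 2.11887 − 3 ≈ -0.881

-0.881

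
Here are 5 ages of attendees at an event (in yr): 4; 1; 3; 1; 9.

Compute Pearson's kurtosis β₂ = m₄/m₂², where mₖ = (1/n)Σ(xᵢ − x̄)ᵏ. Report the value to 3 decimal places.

2.523

x̄ = 3.6000
Σ(xᵢ − x̄)² = 43.2000 ⇒ m₂ = 8.64000
Σ(xᵢ − x̄)⁴ = 941.8560 ⇒ m₄ = 188.37120
m₂² = 74.64960
β₂ = m₄/m₂² = 188.37120 / 74.64960 ≈ 2.523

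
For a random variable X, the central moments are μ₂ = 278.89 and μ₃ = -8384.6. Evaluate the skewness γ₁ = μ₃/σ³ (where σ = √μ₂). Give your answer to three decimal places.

σ = √μ₂ = √278.89 = 16.70000
σ³ = μ₂^(3/2) = 4657.46300
γ₁ = μ₃/σ³ = -8384.6 / 4657.46300 ≈ -1.800

-1.800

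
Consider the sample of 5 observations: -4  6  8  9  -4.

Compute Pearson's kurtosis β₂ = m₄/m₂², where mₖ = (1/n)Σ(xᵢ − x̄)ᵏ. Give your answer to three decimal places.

x̄ = 3.0000
Σ(xᵢ − x̄)² = 168.0000 ⇒ m₂ = 33.60000
Σ(xᵢ − x̄)⁴ = 6804.0000 ⇒ m₄ = 1360.80000
m₂² = 1128.96000
β₂ = m₄/m₂² = 1360.80000 / 1128.96000 ≈ 1.205

1.205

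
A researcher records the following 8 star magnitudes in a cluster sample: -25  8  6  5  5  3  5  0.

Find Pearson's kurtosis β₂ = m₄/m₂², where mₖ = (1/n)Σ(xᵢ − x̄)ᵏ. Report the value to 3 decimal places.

x̄ = 0.8750
Σ(xᵢ − x̄)² = 802.8750 ⇒ m₂ = 100.35938
Σ(xᵢ − x̄)⁴ = 452407.7754 ⇒ m₄ = 56550.97192
m₂² = 10072.00415
β₂ = m₄/m₂² = 56550.97192 / 10072.00415 ≈ 5.615

5.615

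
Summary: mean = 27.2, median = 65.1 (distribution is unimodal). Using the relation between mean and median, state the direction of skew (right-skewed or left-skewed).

mean − median = 27.2 − 65.1 = -37.9
mean < median ⇒ the longer tail is on the left ⇒ left-skewed (negatively skewed).

left-skewed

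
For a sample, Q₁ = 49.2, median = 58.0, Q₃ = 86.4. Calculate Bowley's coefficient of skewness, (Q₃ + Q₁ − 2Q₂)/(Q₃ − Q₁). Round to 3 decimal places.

numerator: Q₃ + Q₁ − 2Q₂ = 86.4 + 49.2 − 2×58.0 = 19.6000
denominator: Q₃ − Q₁ = 86.4 − 49.2 = 37.2000
Bowley skewness = 19.6000 / 37.2000 ≈ 0.527

0.527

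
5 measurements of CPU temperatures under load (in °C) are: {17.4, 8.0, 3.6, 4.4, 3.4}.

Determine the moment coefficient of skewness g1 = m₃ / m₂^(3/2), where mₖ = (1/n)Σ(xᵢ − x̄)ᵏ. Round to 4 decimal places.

x̄ = (17.4 + 8.0 + 3.6 + 4.4 + 3.4) / 5 = 7.3600
deviations (xᵢ − x̄): 10.0400, 0.6400, -3.7600, -2.9600, -3.9600
Σ(xᵢ − x̄)² = 139.7920 ⇒ m₂ = 139.7920/5 = 27.95840
Σ(xᵢ − x̄)³ = 871.1194 ⇒ m₃ = 871.1194/5 = 174.22387
m₂^(3/2) = 27.95840^(1.5) = 147.83201
g1 = m₃ / m₂^(3/2) = 174.22387 / 147.83201 ≈ 1.1785

1.1785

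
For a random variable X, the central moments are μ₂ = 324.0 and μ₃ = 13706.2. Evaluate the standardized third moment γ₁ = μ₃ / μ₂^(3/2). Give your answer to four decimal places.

σ = √μ₂ = √324.0 = 18.00000
σ³ = μ₂^(3/2) = 5832.00000
γ₁ = μ₃/σ³ = 13706.2 / 5832.00000 ≈ 2.3502

2.3502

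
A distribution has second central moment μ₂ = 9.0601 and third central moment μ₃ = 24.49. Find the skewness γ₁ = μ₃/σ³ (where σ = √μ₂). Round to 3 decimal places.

0.898

σ = √μ₂ = √9.0601 = 3.01000
σ³ = μ₂^(3/2) = 27.27090
γ₁ = μ₃/σ³ = 24.49 / 27.27090 ≈ 0.898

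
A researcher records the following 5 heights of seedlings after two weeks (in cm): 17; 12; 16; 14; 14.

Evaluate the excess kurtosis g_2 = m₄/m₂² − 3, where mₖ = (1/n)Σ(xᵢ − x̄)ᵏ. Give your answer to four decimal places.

x̄ = 14.6000
Σ(xᵢ − x̄)² = 15.2000 ⇒ m₂ = 3.04000
Σ(xᵢ − x̄)⁴ = 82.9760 ⇒ m₄ = 16.59520
m₂² = 9.24160
g_2 = m₄/m₂² − 3 = 1.79571 − 3 ≈ -1.2043

-1.2043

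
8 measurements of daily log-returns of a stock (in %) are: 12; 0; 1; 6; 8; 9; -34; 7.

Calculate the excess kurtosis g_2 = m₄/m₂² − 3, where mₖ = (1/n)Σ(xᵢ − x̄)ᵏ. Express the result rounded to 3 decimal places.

2.340

x̄ = 1.1250
Σ(xᵢ − x̄)² = 1520.8750 ⇒ m₂ = 190.10938
Σ(xᵢ − x̄)⁴ = 1544002.0879 ⇒ m₄ = 193000.26099
m₂² = 36141.57446
g_2 = m₄/m₂² − 3 = 5.34012 − 3 ≈ 2.340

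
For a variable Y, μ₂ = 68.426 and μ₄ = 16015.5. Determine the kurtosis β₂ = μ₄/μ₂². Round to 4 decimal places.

3.4206

μ₂² = 68.426² = 4682.11748
μ₄/μ₂² = 16015.5 / 4682.11748 = 3.42057
β₂ ≈ 3.4206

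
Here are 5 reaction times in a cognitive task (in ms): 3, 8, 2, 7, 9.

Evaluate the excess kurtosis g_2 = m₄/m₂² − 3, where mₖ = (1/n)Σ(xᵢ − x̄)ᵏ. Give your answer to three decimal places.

x̄ = 5.8000
Σ(xᵢ − x̄)² = 38.8000 ⇒ m₂ = 7.76000
Σ(xᵢ − x̄)⁴ = 400.3360 ⇒ m₄ = 80.06720
m₂² = 60.21760
g_2 = m₄/m₂² − 3 = 1.32963 − 3 ≈ -1.670

-1.670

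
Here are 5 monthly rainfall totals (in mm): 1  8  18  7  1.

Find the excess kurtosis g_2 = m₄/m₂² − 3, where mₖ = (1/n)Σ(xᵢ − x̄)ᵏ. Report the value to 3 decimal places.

x̄ = 7.0000
Σ(xᵢ − x̄)² = 194.0000 ⇒ m₂ = 38.80000
Σ(xᵢ − x̄)⁴ = 17234.0000 ⇒ m₄ = 3446.80000
m₂² = 1505.44000
g_2 = m₄/m₂² − 3 = 2.28956 − 3 ≈ -0.710

-0.710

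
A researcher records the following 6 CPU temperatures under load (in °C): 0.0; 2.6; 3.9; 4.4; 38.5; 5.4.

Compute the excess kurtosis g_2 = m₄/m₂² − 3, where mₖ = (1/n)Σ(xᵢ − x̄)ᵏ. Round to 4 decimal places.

x̄ = 9.1333
Σ(xᵢ − x̄)² = 1052.2333 ⇒ m₂ = 175.37222
Σ(xᵢ − x̄)⁴ = 753962.4750 ⇒ m₄ = 125660.41251
m₂² = 30755.41633
g_2 = m₄/m₂² − 3 = 4.08580 − 3 ≈ 1.0858

1.0858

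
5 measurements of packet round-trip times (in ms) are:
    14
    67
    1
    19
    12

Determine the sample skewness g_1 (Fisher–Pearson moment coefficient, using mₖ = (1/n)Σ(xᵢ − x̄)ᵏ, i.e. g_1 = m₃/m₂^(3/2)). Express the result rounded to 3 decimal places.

1.248

x̄ = (14 + 67 + 1 + 19 + 12) / 5 = 22.6000
deviations (xᵢ − x̄): -8.6000, 44.4000, -21.6000, -3.6000, -10.6000
Σ(xᵢ − x̄)² = 2637.2000 ⇒ m₂ = 2637.2000/5 = 527.44000
Σ(xᵢ − x̄)³ = 75576.9600 ⇒ m₃ = 75576.9600/5 = 15115.39200
m₂^(3/2) = 527.44000^(1.5) = 12113.21970
g_1 = m₃ / m₂^(3/2) = 15115.39200 / 12113.21970 ≈ 1.248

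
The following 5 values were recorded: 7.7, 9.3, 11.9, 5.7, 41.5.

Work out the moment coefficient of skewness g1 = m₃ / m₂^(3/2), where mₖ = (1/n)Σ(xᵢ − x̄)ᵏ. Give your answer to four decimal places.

1.4140

x̄ = (7.7 + 9.3 + 11.9 + 5.7 + 41.5) / 5 = 15.2200
deviations (xᵢ − x̄): -7.5200, -5.9200, -3.3200, -9.5200, 26.2800
Σ(xᵢ − x̄)² = 883.8880 ⇒ m₂ = 883.8880/5 = 176.77760
Σ(xᵢ − x̄)³ = 16617.8477 ⇒ m₃ = 16617.8477/5 = 3323.56954
m₂^(3/2) = 176.77760^(1.5) = 2350.39498
g1 = m₃ / m₂^(3/2) = 3323.56954 / 2350.39498 ≈ 1.4140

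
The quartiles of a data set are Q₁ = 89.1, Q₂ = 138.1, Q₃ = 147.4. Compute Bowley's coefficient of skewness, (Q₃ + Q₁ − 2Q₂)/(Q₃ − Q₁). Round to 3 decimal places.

-0.681

numerator: Q₃ + Q₁ − 2Q₂ = 147.4 + 89.1 − 2×138.1 = -39.7000
denominator: Q₃ − Q₁ = 147.4 − 89.1 = 58.3000
Bowley skewness = -39.7000 / 58.3000 ≈ -0.681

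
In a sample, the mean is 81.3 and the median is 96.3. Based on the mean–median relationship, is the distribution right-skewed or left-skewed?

left-skewed

mean − median = 81.3 − 96.3 = -15.0
mean < median ⇒ the longer tail is on the left ⇒ left-skewed (negatively skewed).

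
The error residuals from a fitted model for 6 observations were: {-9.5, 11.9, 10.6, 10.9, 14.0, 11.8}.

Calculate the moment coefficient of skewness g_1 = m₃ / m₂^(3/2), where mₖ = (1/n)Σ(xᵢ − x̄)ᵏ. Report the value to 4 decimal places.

-1.7131

x̄ = (-9.5 + 11.9 + 10.6 + 10.9 + 14.0 + 11.8) / 6 = 8.2833
deviations (xᵢ − x̄): -17.7833, 3.6167, 2.3167, 2.6167, 5.7167, 3.5167
Σ(xᵢ − x̄)² = 386.5883 ⇒ m₂ = 386.5883/6 = 64.43139
Σ(xᵢ − x̄)³ = -5315.9556 ⇒ m₃ = -5315.9556/6 = -885.99259
m₂^(3/2) = 64.43139^(1.5) = 517.18538
g_1 = m₃ / m₂^(3/2) = -885.99259 / 517.18538 ≈ -1.7131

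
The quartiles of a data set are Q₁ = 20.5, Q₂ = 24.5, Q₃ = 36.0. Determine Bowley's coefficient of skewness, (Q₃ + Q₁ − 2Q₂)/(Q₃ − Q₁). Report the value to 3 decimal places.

0.484

numerator: Q₃ + Q₁ − 2Q₂ = 36.0 + 20.5 − 2×24.5 = 7.5000
denominator: Q₃ − Q₁ = 36.0 − 20.5 = 15.5000
Bowley skewness = 7.5000 / 15.5000 ≈ 0.484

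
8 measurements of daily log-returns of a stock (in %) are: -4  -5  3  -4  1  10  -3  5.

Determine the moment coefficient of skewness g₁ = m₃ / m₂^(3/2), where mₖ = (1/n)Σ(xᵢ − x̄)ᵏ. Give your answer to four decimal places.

0.6483

x̄ = (-4 - 5 + 3 - 4 + 1 + 10 - 3 + 5) / 8 = 0.3750
deviations (xᵢ − x̄): -4.3750, -5.3750, 2.6250, -4.3750, 0.6250, 9.6250, -3.3750, 4.6250
Σ(xᵢ − x̄)² = 199.8750 ⇒ m₂ = 199.8750/8 = 24.98438
Σ(xᵢ − x̄)³ = 647.7188 ⇒ m₃ = 647.7188/8 = 80.96484
m₂^(3/2) = 24.98438^(1.5) = 124.88283
g₁ = m₃ / m₂^(3/2) = 80.96484 / 124.88283 ≈ 0.6483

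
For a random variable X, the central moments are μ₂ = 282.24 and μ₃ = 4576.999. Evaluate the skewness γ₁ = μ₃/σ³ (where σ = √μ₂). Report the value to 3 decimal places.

σ = √μ₂ = √282.24 = 16.80000
σ³ = μ₂^(3/2) = 4741.63200
γ₁ = μ₃/σ³ = 4576.999 / 4741.63200 ≈ 0.965

0.965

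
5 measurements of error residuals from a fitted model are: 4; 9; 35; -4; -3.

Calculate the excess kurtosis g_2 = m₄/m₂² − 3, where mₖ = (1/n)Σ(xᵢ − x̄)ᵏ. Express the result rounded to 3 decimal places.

-0.289

x̄ = 8.2000
Σ(xᵢ − x̄)² = 1010.8000 ⇒ m₂ = 202.16000
Σ(xᵢ − x̄)⁴ = 554068.8160 ⇒ m₄ = 110813.76320
m₂² = 40868.66560
g_2 = m₄/m₂² − 3 = 2.71146 − 3 ≈ -0.289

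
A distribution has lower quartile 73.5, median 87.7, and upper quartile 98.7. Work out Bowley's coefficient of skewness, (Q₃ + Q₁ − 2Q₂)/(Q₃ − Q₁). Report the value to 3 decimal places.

numerator: Q₃ + Q₁ − 2Q₂ = 98.7 + 73.5 − 2×87.7 = -3.2000
denominator: Q₃ − Q₁ = 98.7 − 73.5 = 25.2000
Bowley skewness = -3.2000 / 25.2000 ≈ -0.127

-0.127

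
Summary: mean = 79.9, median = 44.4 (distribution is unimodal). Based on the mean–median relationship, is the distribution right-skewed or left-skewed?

mean − median = 79.9 − 44.4 = 35.5
mean > median ⇒ the longer tail is on the right ⇒ right-skewed (positively skewed).

right-skewed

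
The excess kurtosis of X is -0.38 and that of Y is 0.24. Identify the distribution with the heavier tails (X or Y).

Higher excess kurtosis ⇒ heavier tails relative to the normal distribution.
-0.38 vs 0.24: the larger is 0.24, so Y has heavier tails. (Y is leptokurtic — heavier-than-normal tails; the other is platykurtic.)

Y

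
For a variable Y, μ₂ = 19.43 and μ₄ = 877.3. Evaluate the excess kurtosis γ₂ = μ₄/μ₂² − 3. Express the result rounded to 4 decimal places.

-0.6762

μ₂² = 19.43² = 377.52490
μ₄/μ₂² = 877.3 / 377.52490 = 2.32382
γ₂ = 2.32382 − 3 ≈ -0.6762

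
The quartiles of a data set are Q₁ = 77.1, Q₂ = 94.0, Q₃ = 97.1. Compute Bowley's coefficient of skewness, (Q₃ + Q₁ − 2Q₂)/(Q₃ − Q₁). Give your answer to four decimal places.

-0.6900

numerator: Q₃ + Q₁ − 2Q₂ = 97.1 + 77.1 − 2×94.0 = -13.8000
denominator: Q₃ − Q₁ = 97.1 − 77.1 = 20.0000
Bowley skewness = -13.8000 / 20.0000 ≈ -0.6900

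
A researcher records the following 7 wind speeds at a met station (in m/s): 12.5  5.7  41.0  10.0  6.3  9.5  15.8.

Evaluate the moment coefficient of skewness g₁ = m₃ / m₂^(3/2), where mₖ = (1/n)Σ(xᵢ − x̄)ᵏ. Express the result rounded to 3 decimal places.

1.714

x̄ = (12.5 + 5.7 + 41.0 + 10.0 + 6.3 + 9.5 + 15.8) / 7 = 14.4000
deviations (xᵢ − x̄): -1.9000, -8.7000, 26.6000, -4.4000, -8.1000, -4.9000, 1.4000
Σ(xᵢ − x̄)² = 897.8000 ⇒ m₂ = 897.8000/7 = 128.25714
Σ(xᵢ − x̄)³ = 17424.2040 ⇒ m₃ = 17424.2040/7 = 2489.17200
m₂^(3/2) = 128.25714^(1.5) = 1452.52074
g₁ = m₃ / m₂^(3/2) = 2489.17200 / 1452.52074 ≈ 1.714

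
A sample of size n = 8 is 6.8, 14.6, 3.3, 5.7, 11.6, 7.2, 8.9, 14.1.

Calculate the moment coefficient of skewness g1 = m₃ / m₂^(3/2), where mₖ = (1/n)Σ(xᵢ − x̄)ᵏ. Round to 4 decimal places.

0.1811

x̄ = (6.8 + 14.6 + 3.3 + 5.7 + 11.6 + 7.2 + 8.9 + 14.1) / 8 = 9.0250
deviations (xᵢ − x̄): -2.2250, 5.5750, -5.7250, -3.3250, 2.5750, -1.8250, -0.1250, 5.0750
Σ(xᵢ − x̄)² = 115.5950 ⇒ m₂ = 115.5950/8 = 14.44937
Σ(xᵢ − x̄)³ = 79.5622 ⇒ m₃ = 79.5622/8 = 9.94528
m₂^(3/2) = 14.44937^(1.5) = 54.92545
g1 = m₃ / m₂^(3/2) = 9.94528 / 54.92545 ≈ 0.1811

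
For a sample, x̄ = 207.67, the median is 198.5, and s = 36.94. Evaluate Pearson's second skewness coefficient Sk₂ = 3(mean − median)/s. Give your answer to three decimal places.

0.745

Sk₂ = 3(207.67 − 198.5) / 36.94 = 3 × 9.1700 / 36.94
    = 27.5100 / 36.94 ≈ 0.745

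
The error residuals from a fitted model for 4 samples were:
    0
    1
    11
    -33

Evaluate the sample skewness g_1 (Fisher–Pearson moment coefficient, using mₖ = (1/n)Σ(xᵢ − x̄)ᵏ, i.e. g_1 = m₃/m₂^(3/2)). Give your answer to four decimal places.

-0.9140

x̄ = (0 + 1 + 11 - 33) / 4 = -5.2500
deviations (xᵢ − x̄): 5.2500, 6.2500, 16.2500, -27.7500
Σ(xᵢ − x̄)² = 1100.7500 ⇒ m₂ = 1100.7500/4 = 275.18750
Σ(xᵢ − x̄)³ = -16689.3750 ⇒ m₃ = -16689.3750/4 = -4172.34375
m₂^(3/2) = 275.18750^(1.5) = 4565.02389
g_1 = m₃ / m₂^(3/2) = -4172.34375 / 4565.02389 ≈ -0.9140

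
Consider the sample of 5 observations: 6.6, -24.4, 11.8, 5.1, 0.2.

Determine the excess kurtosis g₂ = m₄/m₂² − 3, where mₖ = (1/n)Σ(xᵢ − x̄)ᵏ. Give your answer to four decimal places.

x̄ = -0.1400
Σ(xᵢ − x̄)² = 804.1120 ⇒ m₂ = 160.82240
Σ(xᵢ − x̄)⁴ = 369530.2575 ⇒ m₄ = 73906.05150
m₂² = 25863.84434
g₂ = m₄/m₂² − 3 = 2.85750 − 3 ≈ -0.1425

-0.1425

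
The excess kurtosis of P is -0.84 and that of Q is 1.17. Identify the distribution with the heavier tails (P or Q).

Higher excess kurtosis ⇒ heavier tails relative to the normal distribution.
-0.84 vs 1.17: the larger is 1.17, so Q has heavier tails. (Q is leptokurtic — heavier-than-normal tails; the other is platykurtic.)

Q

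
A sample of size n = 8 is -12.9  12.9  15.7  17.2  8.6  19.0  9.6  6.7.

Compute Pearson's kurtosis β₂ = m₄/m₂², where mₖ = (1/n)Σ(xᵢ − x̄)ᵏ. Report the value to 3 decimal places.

4.271

x̄ = 9.6000
Σ(xᵢ − x̄)² = 709.8800 ⇒ m₂ = 88.73500
Σ(xᵢ − x̄)⁴ = 269007.6740 ⇒ m₄ = 33625.95925
m₂² = 7873.90023
β₂ = m₄/m₂² = 33625.95925 / 7873.90023 ≈ 4.271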